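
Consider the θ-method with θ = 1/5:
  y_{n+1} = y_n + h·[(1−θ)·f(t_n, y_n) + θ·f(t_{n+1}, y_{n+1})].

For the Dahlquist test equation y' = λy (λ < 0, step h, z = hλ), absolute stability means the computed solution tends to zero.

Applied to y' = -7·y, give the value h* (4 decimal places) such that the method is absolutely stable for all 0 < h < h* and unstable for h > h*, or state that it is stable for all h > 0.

(-3.3333,0); λ=-7 ⇒ h* = (10/3)/7 = 0.4762.

Set f=λy, z=hλ:
  y_{n+1} = y_n + z·[4/5·y_n + 1/5·y_{n+1}] ⇒ (1 − 1/5z)y_{n+1} = (1 + 4/5z)y_n
  R(z) = (1 + 4/5z)/(1 − 1/5z).

Need |R(x)|<1, x<0.
x=-1.6: |R|=0.2121
R=−1: 1+4/5x = −1+1/5x ⇒ -3/5x=2 ⇒ x=2/(-3/5)=-3.3333
Confirm numerically:
  x=-2.584: |R|=0.70359 <1
  x=-2.451: |R|=0.64475 <1
  x=-2.142: |R|=0.49958 <1
  x=-3.891: |R|=1.18817 >1
  x=-3.676: |R|=1.11849 >1
Stable set (-3.3333, 0).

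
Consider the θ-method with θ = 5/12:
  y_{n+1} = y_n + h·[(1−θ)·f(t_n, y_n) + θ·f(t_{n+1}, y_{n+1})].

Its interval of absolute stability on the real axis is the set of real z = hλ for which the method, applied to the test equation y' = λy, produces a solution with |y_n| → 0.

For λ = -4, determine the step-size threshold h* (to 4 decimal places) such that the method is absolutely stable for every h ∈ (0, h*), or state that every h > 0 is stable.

(-12.0000,0); λ=-4 ⇒ h* = (12)/4 = 3.0000.

Test eqn y'=λy, z=hλ:
  y_{n+1} = y_n + z·[7/12·y_n + 5/12·y_{n+1}] ⇒ (1 − 5/12z)y_{n+1} = (1 + 7/12z)y_n
  ⇒ R(z) = (1 + 7/12z)/(1 − 5/12z).

Solve |R(x)|<1 on ℝ⁻.
x=-0.59: |R|=0.5264
R=−1: 1+7/12x = −1+5/12x ⇒ -1/6x=2 ⇒ x=2/(-1/6)=-12.0000
Confirm numerically:
  x=-10.904: |R|=0.96705 <1
  x=-9.738: |R|=0.92546 <1
  x=-7.162: |R|=0.79762 <1
  x=-6.417: |R|=0.74672 <1
  x=-12.482: |R|=1.01296 >1
  x=-12.389: |R|=1.01052 >1
  x=-12.150: |R|=1.00412 >1
So |R|<1 on (-12.0000, 0).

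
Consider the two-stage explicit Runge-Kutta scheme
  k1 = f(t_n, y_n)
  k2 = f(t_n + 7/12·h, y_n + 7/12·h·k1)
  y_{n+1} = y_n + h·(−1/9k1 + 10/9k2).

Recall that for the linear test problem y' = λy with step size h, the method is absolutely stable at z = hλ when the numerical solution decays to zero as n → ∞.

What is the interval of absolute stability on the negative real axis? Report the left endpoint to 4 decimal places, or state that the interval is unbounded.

Test eqn y'=λy, z=hλ:
  k1=λy_n ⇒ h·k1=z·y_n;  k2=λ(1+7/12z)y_n ⇒ h·k2=z(1+7/12z)y_n
  y_{n+1}/y_n = 1 − 1/9z + 10/9z(1+7/12z) = 1 + z + 35/54z²
  so R(z) = 1 + z + 35/54z².

Find x<0 with |R(x)|<1.
x=-0.76: |R|=0.6144
R=1: x+35/54x²=0 ⇒ x=−54/35=-1.5429; min R=1−1/(4·35/54)=0.6143>−1
Confirm numerically:
  x=-1.254: |R|=0.76522 <1
  x=-0.984: |R|=0.64357 <1
  x=-0.936: |R|=0.63184 <1
  x=-0.806: |R|=0.61506 <1
  x=-1.995: |R|=1.58465 >1
  x=-1.831: |R|=1.34196 >1
Interval (-1.5429, 0).

z∈(-1.5429,0).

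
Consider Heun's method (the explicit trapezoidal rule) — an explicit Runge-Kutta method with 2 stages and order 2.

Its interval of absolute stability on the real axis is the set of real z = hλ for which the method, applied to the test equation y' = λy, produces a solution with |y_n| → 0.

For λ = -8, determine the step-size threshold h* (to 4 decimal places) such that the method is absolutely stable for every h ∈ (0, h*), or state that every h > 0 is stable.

(-2.0000,0); λ=-8 ⇒ h* = 0.2500.

With y'=λy (z=hλ):
  order 2, 2-stage ⇒ R(z)=1+z+z^2/2
  (e.g. R(-0.53)=0.61045, |R|=0.61045)

Need |R(x)|<1, x<0.
x=-0.53: |R|=0.6104
|R(-1.69)|=0.7380 |R(-1.05)|=0.5012 |R(-1.03)|=0.5005
Bisect:
  x_lo=-2.8218 |R|=2.1595  x_hi=-0.2176 |R|=0.8061
  mid=-1.51970 |R|=0.63505 →hi
  mid=-2.17075 |R|=1.18532 →lo
  mid=-1.84522 |R|=0.85720 →hi
  mid=-2.00799 |R|=1.00802 →lo
  mid=-1.92661 |R|=0.92930 →hi
  mid=-1.96730 |R|=0.96783 →hi
  mid=-1.98764 |R|=0.98772 →hi
  mid=-1.99781 |R|=0.99782 →hi
  mid=-2.00290 |R|=1.00290 →lo
  ...
  [-2.00004,-1.99988] ⇒ x*=-2.0000
So |R|<1 on (-2.0000, 0).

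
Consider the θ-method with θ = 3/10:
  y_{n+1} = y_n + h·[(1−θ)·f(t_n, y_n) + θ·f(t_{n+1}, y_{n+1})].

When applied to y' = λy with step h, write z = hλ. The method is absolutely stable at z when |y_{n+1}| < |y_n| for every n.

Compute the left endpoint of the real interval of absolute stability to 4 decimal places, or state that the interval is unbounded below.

Test eqn y'=λy, z=hλ:
  y_{n+1} = y_n + z·[7/10·y_n + 3/10·y_{n+1}] ⇒ (1 − 3/10z)y_{n+1} = (1 + 7/10z)y_n
  R(z) = (1 + 7/10z)/(1 − 3/10z).

Find x<0 with |R(x)|<1.
x=-1.13: |R|=0.1561
R=−1: 1+7/10x = −1+3/10x ⇒ -2/5x=2 ⇒ x=2/(-2/5)=-5.0000
Confirm numerically:
  x=-4.587: |R|=0.93047 <1
  x=-4.299: |R|=0.87754 <1
  x=-2.988: |R|=0.57562 <1
  x=-5.528: |R|=1.07945 >1
  x=-5.354: |R|=1.05433 >1
  x=-5.337: |R|=1.05182 >1
Stable set (-5.0000, 0).

left endpoint -5.0000.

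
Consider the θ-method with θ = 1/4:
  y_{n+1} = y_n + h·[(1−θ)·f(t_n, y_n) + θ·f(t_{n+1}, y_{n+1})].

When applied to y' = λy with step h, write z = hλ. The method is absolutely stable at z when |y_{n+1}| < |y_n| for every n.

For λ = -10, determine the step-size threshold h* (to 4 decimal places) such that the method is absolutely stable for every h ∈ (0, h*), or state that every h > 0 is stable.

(-4.0000,0); λ=-10 ⇒ h* = (4)/10 = 0.4000.

On y'=λy, z=hλ:
  y_{n+1} = y_n + z·[3/4·y_n + 1/4·y_{n+1}] ⇒ (1 − 1/4z)y_{n+1} = (1 + 3/4z)y_n
  ⇒ R(z) = (1 + 3/4z)/(1 − 1/4z).

Need |R(x)|<1, x<0.
x=-0.82: |R|=0.3195
R=−1: 1+3/4x = −1+1/4x ⇒ -1/2x=2 ⇒ x=2/(-1/2)=-4.0000
Confirm numerically:
  x=-3.667: |R|=0.91313 <1
  x=-2.603: |R|=0.57686 <1
  x=-2.407: |R|=0.50273 <1
  x=-4.501: |R|=1.11787 >1
  x=-4.123: |R|=1.03028 >1
So |R|<1 on (-4.0000, 0).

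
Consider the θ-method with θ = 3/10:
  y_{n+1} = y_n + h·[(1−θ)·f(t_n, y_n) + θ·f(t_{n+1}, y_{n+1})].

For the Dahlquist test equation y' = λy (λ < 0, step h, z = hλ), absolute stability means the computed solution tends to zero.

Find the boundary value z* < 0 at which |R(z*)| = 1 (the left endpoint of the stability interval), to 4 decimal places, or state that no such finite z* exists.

left endpoint -5.0000.

With y'=λy (z=hλ):
  y_{n+1} = y_n + z·[7/10·y_n + 3/10·y_{n+1}] ⇒ (1 − 3/10z)y_{n+1} = (1 + 7/10z)y_n
  Hence R(z) = (1 + 7/10z)/(1 − 3/10z).

Find x<0 with |R(x)|<1.
x=-1.76: |R|=0.1518
R=−1: 1+7/10x = −1+3/10x ⇒ -2/5x=2 ⇒ x=2/(-2/5)=-5.0000
Confirm numerically:
  x=-4.476: |R|=0.91053 <1
  x=-4.187: |R|=0.85586 <1
  x=-2.289: |R|=0.35709 <1
  x=-5.488: |R|=1.07376 >1
  x=-5.286: |R|=1.04424 >1
So |R|<1 on (-5.0000, 0).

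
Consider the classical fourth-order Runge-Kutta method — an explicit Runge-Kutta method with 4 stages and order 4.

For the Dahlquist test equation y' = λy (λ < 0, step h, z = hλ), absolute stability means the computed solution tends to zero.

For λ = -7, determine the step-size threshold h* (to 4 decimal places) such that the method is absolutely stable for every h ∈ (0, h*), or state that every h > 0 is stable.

With y'=λy (z=hλ):
  order 4, 4-stage ⇒ R(z)=1+z+z^2/2+z^3/6+z^4/24
  (e.g. R(-1.55)=0.27110, |R|=0.27110)

Solve |R(x)|<1 on ℝ⁻.
x=-1.55: |R|=0.2711
|R(-2.1)|=0.3718 |R(-2.06)|=0.3552 |R(-1.43)|=0.2793
Bisect:
  x_lo=-3.5708 |R|=2.9903  x_hi=-0.3843 |R|=0.6810
  mid=-1.97754 |R|=0.32610 →hi
  mid=-2.77418 |R|=0.98337 →hi
  mid=-3.17249 |R|=1.75892 →lo
  mid=-2.97333 |R|=1.32255 →lo
  mid=-2.87375 |R|=1.14177 →lo
  mid=-2.82397 |R|=1.05989 →lo
  mid=-2.79907 |R|=1.02097 →lo
  mid=-2.78662 |R|=1.00201 →lo
  mid=-2.78040 |R|=0.99265 →hi
  ...
  [-2.78546,-2.78526] ⇒ x*=-2.7853
Interval (-2.7853, 0).

(-2.7853,0); λ=-7 ⇒ h* = 0.3979.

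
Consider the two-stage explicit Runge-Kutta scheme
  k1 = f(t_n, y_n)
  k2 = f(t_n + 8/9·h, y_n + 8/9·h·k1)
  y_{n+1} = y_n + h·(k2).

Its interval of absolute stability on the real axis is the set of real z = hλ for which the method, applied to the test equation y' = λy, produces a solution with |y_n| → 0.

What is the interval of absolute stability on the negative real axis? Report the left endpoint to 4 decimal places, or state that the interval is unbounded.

z∈(-1.1250,0).

Set f=λy, z=hλ:
  k1=λy_n ⇒ h·k1=z·y_n;  k2=λ(1+8/9z)y_n ⇒ h·k2=z(1+8/9z)y_n
  y_{n+1}/y_n = 1 + z(1+8/9z) = 1 + z + 8/9z²
  Hence R(z) = 1 + z + 8/9z².

Boundary: |R(x)|=1, x<0.
x=-0.58: |R|=0.7190
R=1: x+8/9x²=0 ⇒ x=−9/8=-1.1250; min R=1−1/(4·8/9)=0.7188>−1
Confirm numerically:
  x=-1.087: |R|=0.96328 <1
  x=-0.914: |R|=0.82857 <1
  x=-0.663: |R|=0.72773 <1
  x=-0.549: |R|=0.71891 <1
  x=-1.676: |R|=1.82087 >1
  x=-1.617: |R|=1.70717 >1
  x=-1.424: |R|=1.37847 >1
So |R|<1 on (-1.1250, 0).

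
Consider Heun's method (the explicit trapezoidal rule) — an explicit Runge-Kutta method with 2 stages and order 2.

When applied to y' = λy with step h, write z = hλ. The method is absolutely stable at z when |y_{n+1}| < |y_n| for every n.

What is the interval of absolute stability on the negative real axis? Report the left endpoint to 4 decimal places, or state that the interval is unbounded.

z∈(-2.0000,0).

Test eqn y'=λy, z=hλ:
  order 2, 2-stage ⇒ R(z)=1+z+z^2/2
  (e.g. R(-0.69)=0.54805, |R|=0.54805)

Solve |R(x)|<1 on ℝ⁻.
x=-0.69: |R|=0.5481
|R(-2.11)|=1.1160 |R(-1.3)|=0.5450 |R(-1.26)|=0.5338
Bisect:
  x_lo=-2.4520 |R|=1.5542  x_hi=-0.3263 |R|=0.7269
  mid=-1.38917 |R|=0.57573 →hi
  mid=-1.92060 |R|=0.92376 →hi
  mid=-2.18632 |R|=1.20368 →lo
  mid=-2.05346 |R|=1.05489 →lo
  mid=-1.98703 |R|=0.98712 →hi
  mid=-2.02025 |R|=1.02045 →lo
  mid=-2.00364 |R|=1.00365 →lo
  ...
  [-2.00001,-1.99988] ⇒ x*=-2.0000
Stable set (-2.0000, 0).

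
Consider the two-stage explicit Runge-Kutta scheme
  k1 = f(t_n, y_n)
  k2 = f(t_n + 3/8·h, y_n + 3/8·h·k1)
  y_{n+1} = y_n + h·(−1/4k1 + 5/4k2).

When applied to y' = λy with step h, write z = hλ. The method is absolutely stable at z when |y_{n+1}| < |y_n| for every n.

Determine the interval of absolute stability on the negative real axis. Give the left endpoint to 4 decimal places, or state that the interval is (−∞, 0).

z∈(-2.1333,0).

On y'=λy, z=hλ:
  k1=λy_n ⇒ h·k1=z·y_n;  k2=λ(1+3/8z)y_n ⇒ h·k2=z(1+3/8z)y_n
  y_{n+1}/y_n = 1 − 1/4z + 5/4z(1+3/8z) = 1 + z + 15/32z²
  R(z) = 1 + z + 15/32z².

Find x<0 with |R(x)|<1.
x=-0.5: |R|=0.6172
R=1: x+15/32x²=0 ⇒ x=−32/15=-2.1333; min R=1−1/(4·15/32)=0.4667>−1
Confirm numerically:
  x=-2.080: |R|=0.94800 <1
  x=-1.263: |R|=0.48474 <1
  x=-1.164: |R|=0.47111 <1
  x=-2.683: |R|=1.69129 >1
  x=-2.407: |R|=1.30877 >1
  x=-2.197: |R|=1.06557 >1
So |R|<1 on (-2.1333, 0).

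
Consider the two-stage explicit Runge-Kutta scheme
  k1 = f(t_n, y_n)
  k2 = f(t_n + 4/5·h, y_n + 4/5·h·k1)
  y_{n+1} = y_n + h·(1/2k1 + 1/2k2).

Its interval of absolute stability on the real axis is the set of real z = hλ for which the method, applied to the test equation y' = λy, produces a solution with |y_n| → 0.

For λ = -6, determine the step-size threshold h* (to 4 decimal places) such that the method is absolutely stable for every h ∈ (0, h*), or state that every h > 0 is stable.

(-2.5000,0); λ=-6 ⇒ h* = (5/2)/6 = 0.4167.

Test eqn y'=λy, z=hλ:
  k1=λy_n ⇒ h·k1=z·y_n;  k2=λ(1+4/5z)y_n ⇒ h·k2=z(1+4/5z)y_n
  y_{n+1}/y_n = 1 + 1/2z + 1/2z(1+4/5z) = 1 + z + 2/5z²
  Hence R(z) = 1 + z + 2/5z².

Boundary: |R(x)|=1, x<0.
x=-1.54: |R|=0.4086
R=1: x+2/5x²=0 ⇒ x=−5/2=-2.5000; min R=1−1/(4·2/5)=0.3750>−1
Confirm numerically:
  x=-2.382: |R|=0.88757 <1
  x=-2.194: |R|=0.73145 <1
  x=-1.234: |R|=0.37510 <1
  x=-3.020: |R|=1.62816 >1
  x=-2.994: |R|=1.59161 >1
So |R|<1 on (-2.5000, 0).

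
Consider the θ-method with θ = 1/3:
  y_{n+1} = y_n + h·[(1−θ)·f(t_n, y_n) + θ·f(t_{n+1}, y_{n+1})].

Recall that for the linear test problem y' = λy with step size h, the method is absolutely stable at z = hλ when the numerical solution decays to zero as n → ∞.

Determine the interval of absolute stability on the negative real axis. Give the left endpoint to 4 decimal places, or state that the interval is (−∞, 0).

Set f=λy, z=hλ:
  y_{n+1} = y_n + z·[2/3·y_n + 1/3·y_{n+1}] ⇒ (1 − 1/3z)y_{n+1} = (1 + 2/3z)y_n
  ⇒ R(z) = (1 + 2/3z)/(1 − 1/3z).

Solve |R(x)|<1 on ℝ⁻.
x=-0.68: |R|=0.4457
R=−1: 1+2/3x = −1+1/3x ⇒ -1/3x=2 ⇒ x=2/(-1/3)=-6.0000
Confirm numerically:
  x=-4.348: |R|=0.77518 <1
  x=-3.333: |R|=0.57887 <1
  x=-2.432: |R|=0.34315 <1
  x=-6.591: |R|=1.06162 >1
  x=-6.163: |R|=1.01779 >1
So |R|<1 on (-6.0000, 0).

z∈(-6.0000,0).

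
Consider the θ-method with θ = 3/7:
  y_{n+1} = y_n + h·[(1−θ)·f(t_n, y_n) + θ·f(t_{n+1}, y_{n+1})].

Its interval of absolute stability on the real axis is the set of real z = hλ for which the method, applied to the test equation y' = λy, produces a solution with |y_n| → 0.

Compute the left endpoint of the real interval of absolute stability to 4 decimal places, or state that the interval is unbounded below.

Test eqn y'=λy, z=hλ:
  y_{n+1} = y_n + z·[4/7·y_n + 3/7·y_{n+1}] ⇒ (1 − 3/7z)y_{n+1} = (1 + 4/7z)y_n
  so R(z) = (1 + 4/7z)/(1 − 3/7z).

Solve |R(x)|<1 on ℝ⁻.
x=-0.38: |R|=0.6732
R=−1: 1+4/7x = −1+3/7x ⇒ -1/7x=2 ⇒ x=2/(-1/7)=-14.0000
Confirm numerically:
  x=-13.828: |R|=0.99645 <1
  x=-9.618: |R|=0.87778 <1
  x=-9.400: |R|=0.86932 <1
  x=-8.142: |R|=0.81359 <1
  x=-14.570: |R|=1.01124 >1
  x=-14.566: |R|=1.01116 >1
  x=-14.298: |R|=1.00597 >1
Stable set (-14.0000, 0).

z* = -14.0000.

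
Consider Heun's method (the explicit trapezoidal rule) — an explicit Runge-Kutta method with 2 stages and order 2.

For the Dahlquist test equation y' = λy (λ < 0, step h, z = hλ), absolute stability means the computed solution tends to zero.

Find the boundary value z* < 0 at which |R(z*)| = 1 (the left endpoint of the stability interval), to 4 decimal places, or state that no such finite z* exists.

z* = -2.0000.

With y'=λy (z=hλ):
  order 2, 2-stage ⇒ R(z)=1+z+z^2/2
  (e.g. R(-1.01)=0.50005, |R|=0.50005)

Boundary: |R(x)|=1, x<0.
x=-1.01: |R|=0.5000
|R(-1.98)|=0.9802 |R(-1.68)|=0.7312 |R(-0.62)|=0.5722
Bisect:
  x_lo=-2.4054 |R|=1.4876  x_hi=-0.3810 |R|=0.6916
  mid=-1.39323 |R|=0.57732 →hi
  mid=-1.89933 |R|=0.90439 →hi
  mid=-2.15237 |R|=1.16398 →lo
  mid=-2.02585 |R|=1.02618 →lo
  mid=-1.96259 |R|=0.96329 →hi
  mid=-1.99422 |R|=0.99424 →hi
  mid=-2.01004 |R|=1.01009 →lo
  ...
  [-2.00003,-1.99990] ⇒ x*=-2.0000
Interval (-2.0000, 0).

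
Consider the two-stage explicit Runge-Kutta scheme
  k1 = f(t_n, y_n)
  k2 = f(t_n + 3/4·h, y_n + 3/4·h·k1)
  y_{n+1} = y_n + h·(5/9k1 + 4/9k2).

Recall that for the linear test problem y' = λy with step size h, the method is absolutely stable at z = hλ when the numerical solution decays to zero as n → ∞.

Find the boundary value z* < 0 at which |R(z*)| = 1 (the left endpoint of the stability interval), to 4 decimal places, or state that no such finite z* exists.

On y'=λy, z=hλ:
  k1=λy_n ⇒ h·k1=z·y_n;  k2=λ(1+3/4z)y_n ⇒ h·k2=z(1+3/4z)y_n
  y_{n+1}/y_n = 1 + 5/9z + 4/9z(1+3/4z) = 1 + z + 1/3z²
  ⇒ R(z) = 1 + z + 1/3z².

Solve |R(x)|<1 on ℝ⁻.
x=-1.13: |R|=0.2956
R=1: x+1/3x²=0 ⇒ x=−3=-3.0000; min R=1−1/(4·1/3)=0.2500>−1
Confirm numerically:
  x=-1.727: |R|=0.26718 <1
  x=-1.633: |R|=0.25590 <1
  x=-1.417: |R|=0.25230 <1
  x=-3.285: |R|=1.31207 >1
  x=-3.166: |R|=1.17519 >1
So |R|<1 on (-3.0000, 0).

z* = -3.0000.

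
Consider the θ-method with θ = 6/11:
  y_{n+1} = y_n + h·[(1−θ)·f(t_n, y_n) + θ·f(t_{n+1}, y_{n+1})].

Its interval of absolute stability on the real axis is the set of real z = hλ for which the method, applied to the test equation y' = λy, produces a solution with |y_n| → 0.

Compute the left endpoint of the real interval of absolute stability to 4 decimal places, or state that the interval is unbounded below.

Set f=λy, z=hλ:
  y_{n+1} = y_n + z·[5/11·y_n + 6/11·y_{n+1}] ⇒ (1 − 6/11z)y_{n+1} = (1 + 5/11z)y_n
  Hence R(z) = (1 + 5/11z)/(1 − 6/11z).

Need |R(x)|<1, x<0.
x=-1.5: |R|=0.1750
x=-2: |R|=0.0435
x=-10: |R|=0.5493
x=-100: |R|=0.8003
θ=6/11≥1/2 ⇒ |1+5/11x|<|1−6/11x| ∀x<0 ⇒ stable on all of ℝ⁻.

unbounded; (−∞, 0).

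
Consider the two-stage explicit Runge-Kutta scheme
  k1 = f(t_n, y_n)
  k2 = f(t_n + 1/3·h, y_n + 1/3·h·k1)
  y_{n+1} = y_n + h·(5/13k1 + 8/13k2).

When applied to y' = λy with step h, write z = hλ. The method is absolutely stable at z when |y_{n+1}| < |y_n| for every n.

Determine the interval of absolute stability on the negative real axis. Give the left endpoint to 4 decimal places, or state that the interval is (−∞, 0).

z∈(-4.8750,0).

On y'=λy, z=hλ:
  k1=λy_n ⇒ h·k1=z·y_n;  k2=λ(1+1/3z)y_n ⇒ h·k2=z(1+1/3z)y_n
  y_{n+1}/y_n = 1 + 5/13z + 8/13z(1+1/3z) = 1 + z + 8/39z²
  Hence R(z) = 1 + z + 8/39z².

Need |R(x)|<1, x<0.
x=-1.1: |R|=0.1482
R=1: x+8/39x²=0 ⇒ x=−39/8=-4.8750; min R=1−1/(4·8/39)=-0.2188>−1
Confirm numerically:
  x=-4.824: |R|=0.94953 <1
  x=-3.674: |R|=0.09488 <1
  x=-3.662: |R|=0.08882 <1
  x=-2.876: |R|=0.17931 <1
  x=-5.374: |R|=1.55008 >1
  x=-4.984: |R|=1.11144 >1
  x=-4.896: |R|=1.02109 >1
So |R|<1 on (-4.8750, 0).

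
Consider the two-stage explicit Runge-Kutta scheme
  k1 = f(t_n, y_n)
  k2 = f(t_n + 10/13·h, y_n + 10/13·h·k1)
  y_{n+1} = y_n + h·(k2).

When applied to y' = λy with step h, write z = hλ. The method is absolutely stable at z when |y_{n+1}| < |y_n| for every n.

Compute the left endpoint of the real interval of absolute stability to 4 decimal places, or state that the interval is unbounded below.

z* = -1.3000.

Test eqn y'=λy, z=hλ:
  k1=λy_n ⇒ h·k1=z·y_n;  k2=λ(1+10/13z)y_n ⇒ h·k2=z(1+10/13z)y_n
  y_{n+1}/y_n = 1 + z(1+10/13z) = 1 + z + 10/13z²
  Hence R(z) = 1 + z + 10/13z².

Boundary: |R(x)|=1, x<0.
x=-1.3: |R|=1.0000
R=1: x+10/13x²=0 ⇒ x=−13/10=-1.3000; min R=1−1/(4·10/13)=0.6750>−1
Confirm numerically:
  x=-1.231: |R|=0.93466 <1
  x=-0.767: |R|=0.68553 <1
  x=-0.640: |R|=0.67508 <1
  x=-0.537: |R|=0.68482 <1
  x=-1.490: |R|=1.21777 >1
  x=-1.333: |R|=1.03384 >1
So |R|<1 on (-1.3000, 0).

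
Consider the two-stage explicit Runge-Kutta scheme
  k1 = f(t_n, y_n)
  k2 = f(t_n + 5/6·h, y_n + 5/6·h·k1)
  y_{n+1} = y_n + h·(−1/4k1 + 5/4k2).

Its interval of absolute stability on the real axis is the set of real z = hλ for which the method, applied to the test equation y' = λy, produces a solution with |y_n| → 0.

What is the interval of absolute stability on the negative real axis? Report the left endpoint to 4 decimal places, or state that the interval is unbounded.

z∈(-0.9600,0).

On y'=λy, z=hλ:
  k1=λy_n ⇒ h·k1=z·y_n;  k2=λ(1+5/6z)y_n ⇒ h·k2=z(1+5/6z)y_n
  y_{n+1}/y_n = 1 − 1/4z + 5/4z(1+5/6z) = 1 + z + 25/24z²
  Hence R(z) = 1 + z + 25/24z².

Need |R(x)|<1, x<0.
x=-0.81: |R|=0.8734
R=1: x+25/24x²=0 ⇒ x=−24/25=-0.9600; min R=1−1/(4·25/24)=0.7600>−1
Confirm numerically:
  x=-0.884: |R|=0.93002 <1
  x=-0.875: |R|=0.92253 <1
  x=-0.564: |R|=0.76735 <1
  x=-1.250: |R|=1.37760 >1
  x=-1.048: |R|=1.09607 >1
So |R|<1 on (-0.9600, 0).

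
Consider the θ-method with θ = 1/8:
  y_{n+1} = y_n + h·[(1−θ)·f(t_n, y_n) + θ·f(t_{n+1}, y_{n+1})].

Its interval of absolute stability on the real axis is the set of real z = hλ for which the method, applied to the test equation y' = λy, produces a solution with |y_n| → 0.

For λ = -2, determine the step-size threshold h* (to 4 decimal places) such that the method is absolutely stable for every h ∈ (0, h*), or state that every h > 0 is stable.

Test eqn y'=λy, z=hλ:
  y_{n+1} = y_n + z·[7/8·y_n + 1/8·y_{n+1}] ⇒ (1 − 1/8z)y_{n+1} = (1 + 7/8z)y_n
  R(z) = (1 + 7/8z)/(1 − 1/8z).

Solve |R(x)|<1 on ℝ⁻.
x=-0.96: |R|=0.1429
R=−1: 1+7/8x = −1+1/8x ⇒ -3/4x=2 ⇒ x=2/(-3/4)=-2.6667
Confirm numerically:
  x=-2.273: |R|=0.77008 <1
  x=-1.265: |R|=0.09228 <1
  x=-1.197: |R|=0.04121 <1
  x=-3.152: |R|=1.26112 >1
  x=-3.085: |R|=1.22643 >1
  x=-3.077: |R|=1.22226 >1
Interval (-2.6667, 0).

(-2.6667,0); λ=-2 ⇒ h* = (8/3)/2 = 1.3333.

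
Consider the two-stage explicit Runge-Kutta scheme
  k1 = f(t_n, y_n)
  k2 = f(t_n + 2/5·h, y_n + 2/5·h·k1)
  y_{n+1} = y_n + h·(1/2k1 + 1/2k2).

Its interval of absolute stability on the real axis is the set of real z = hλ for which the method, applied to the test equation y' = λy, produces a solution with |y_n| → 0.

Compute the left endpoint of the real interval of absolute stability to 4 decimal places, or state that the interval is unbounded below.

z* = -5.0000.

On y'=λy, z=hλ:
  k1=λy_n ⇒ h·k1=z·y_n;  k2=λ(1+2/5z)y_n ⇒ h·k2=z(1+2/5z)y_n
  y_{n+1}/y_n = 1 + 1/2z + 1/2z(1+2/5z) = 1 + z + 1/5z²
  Hence R(z) = 1 + z + 1/5z².

Need |R(x)|<1, x<0.
x=-0.88: |R|=0.2749
R=1: x+1/5x²=0 ⇒ x=−5=-5.0000; min R=1−1/(4·1/5)=-0.2500>−1
Confirm numerically:
  x=-3.234: |R|=0.14225 <1
  x=-3.225: |R|=0.14487 <1
  x=-3.096: |R|=0.17896 <1
  x=-5.504: |R|=1.55480 >1
  x=-5.214: |R|=1.22316 >1
Interval (-5.0000, 0).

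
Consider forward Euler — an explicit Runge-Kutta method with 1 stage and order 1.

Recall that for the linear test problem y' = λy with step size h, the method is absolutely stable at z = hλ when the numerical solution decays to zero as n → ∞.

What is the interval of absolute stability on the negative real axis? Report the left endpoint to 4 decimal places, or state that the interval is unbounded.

Test eqn y'=λy, z=hλ:
  order 1, 1-stage ⇒ R(z)=1+z
  (e.g. R(-1.77)=-0.77000, |R|=0.77000)

Need |R(x)|<1, x<0.
x=-1.77: |R|=0.7700
|R(-1.85)|=0.8500 |R(-1.33)|=0.3300 |R(-1.17)|=0.1700
Bisect:
  x_lo=-2.4859 |R|=1.4859  x_hi=-0.0908 |R|=0.9092
  mid=-1.28836 |R|=0.28836 →hi
  mid=-1.88713 |R|=0.88713 →hi
  mid=-2.18651 |R|=1.18651 →lo
  mid=-2.03682 |R|=1.03682 →lo
  mid=-1.96198 |R|=0.96198 →hi
  mid=-1.99940 |R|=0.99940 →hi
  mid=-2.01811 |R|=1.01811 →lo
  ...
  [-2.00013,-1.99998] ⇒ x*=-2.0000
So |R|<1 on (-2.0000, 0).

(-2.0000, 0).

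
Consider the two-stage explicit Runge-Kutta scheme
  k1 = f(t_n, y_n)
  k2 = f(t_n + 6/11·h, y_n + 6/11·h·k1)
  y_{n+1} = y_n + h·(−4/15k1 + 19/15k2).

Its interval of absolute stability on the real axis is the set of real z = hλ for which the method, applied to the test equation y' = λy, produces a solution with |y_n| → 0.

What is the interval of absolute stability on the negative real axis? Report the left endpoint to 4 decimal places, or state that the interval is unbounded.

Test eqn y'=λy, z=hλ:
  k1=λy_n ⇒ h·k1=z·y_n;  k2=λ(1+6/11z)y_n ⇒ h·k2=z(1+6/11z)y_n
  y_{n+1}/y_n = 1 − 4/15z + 19/15z(1+6/11z) = 1 + z + 38/55z²
  Hence R(z) = 1 + z + 38/55z².

Find x<0 with |R(x)|<1.
x=-0.51: |R|=0.6697
R=1: x+38/55x²=0 ⇒ x=−55/38=-1.4474; min R=1−1/(4·38/55)=0.6382>−1
Confirm numerically:
  x=-1.294: |R|=0.86288 <1
  x=-1.060: |R|=0.71631 <1
  x=-1.055: |R|=0.71400 <1
  x=-0.853: |R|=0.64971 <1
  x=-1.732: |R|=1.34061 >1
  x=-1.721: |R|=1.32536 >1
  x=-1.471: |R|=1.02402 >1
Stable set (-1.4474, 0).

z∈(-1.4474,0).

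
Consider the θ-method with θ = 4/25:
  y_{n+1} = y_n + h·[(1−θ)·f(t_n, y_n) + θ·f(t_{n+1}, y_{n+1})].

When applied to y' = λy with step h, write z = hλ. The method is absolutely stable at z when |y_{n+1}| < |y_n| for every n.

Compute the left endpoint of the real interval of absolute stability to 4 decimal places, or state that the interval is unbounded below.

Test eqn y'=λy, z=hλ:
  y_{n+1} = y_n + z·[21/25·y_n + 4/25·y_{n+1}] ⇒ (1 − 4/25z)y_{n+1} = (1 + 21/25z)y_n
  R(z) = (1 + 21/25z)/(1 − 4/25z).

Find x<0 with |R(x)|<1.
x=-1.32: |R|=0.0898
R=−1: 1+21/25x = −1+4/25x ⇒ -17/25x=2 ⇒ x=2/(-17/25)=-2.9412
Confirm numerically:
  x=-2.275: |R|=0.66789 <1
  x=-2.052: |R|=0.54481 <1
  x=-2.032: |R|=0.53345 <1
  x=-1.850: |R|=0.42747 <1
  x=-3.405: |R|=1.20417 >1
  x=-3.181: |R|=1.10807 >1
  x=-2.965: |R|=1.01099 >1
So |R|<1 on (-2.9412, 0).

z* = -2.9412.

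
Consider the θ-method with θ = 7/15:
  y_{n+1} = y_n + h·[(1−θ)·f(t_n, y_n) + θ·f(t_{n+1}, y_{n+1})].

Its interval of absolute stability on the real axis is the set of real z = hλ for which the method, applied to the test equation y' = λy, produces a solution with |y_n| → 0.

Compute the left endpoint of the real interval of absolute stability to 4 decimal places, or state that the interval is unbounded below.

z* = -30.0000.

Set f=λy, z=hλ:
  y_{n+1} = y_n + z·[8/15·y_n + 7/15·y_{n+1}] ⇒ (1 − 7/15z)y_{n+1} = (1 + 8/15z)y_n
  R(z) = (1 + 8/15z)/(1 − 7/15z).

Need |R(x)|<1, x<0.
x=-1.08: |R|=0.2819
R=−1: 1+8/15x = −1+7/15x ⇒ -1/15x=2 ⇒ x=2/(-1/15)=-30.0000
Confirm numerically:
  x=-29.451: |R|=0.99752 <1
  x=-17.734: |R|=0.91184 <1
  x=-15.010: |R|=0.87516 <1
  x=-12.472: |R|=0.82867 <1
  x=-30.473: |R|=1.00207 >1
  x=-30.459: |R|=1.00201 >1
  x=-30.413: |R|=1.00181 >1
Interval (-30.0000, 0).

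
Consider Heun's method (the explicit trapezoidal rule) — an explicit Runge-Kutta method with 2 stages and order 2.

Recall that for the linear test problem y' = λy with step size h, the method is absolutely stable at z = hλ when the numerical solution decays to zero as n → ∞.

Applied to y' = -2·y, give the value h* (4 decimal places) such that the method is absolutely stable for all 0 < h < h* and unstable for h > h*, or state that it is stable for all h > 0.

(-2.0000,0); λ=-2 ⇒ h* = 1.0000.

With y'=λy (z=hλ):
  order 2, 2-stage ⇒ R(z)=1+z+z^2/2
  (e.g. R(-0.42)=0.66820, |R|=0.66820)

Need |R(x)|<1, x<0.
x=-0.42: |R|=0.6682
|R(-2.36)|=1.4248 |R(-1.03)|=0.5005 |R(-0.68)|=0.5512
Bisect:
  x_lo=-2.6923 |R|=1.9319  x_hi=-0.2914 |R|=0.7511
  mid=-1.49184 |R|=0.62096 →hi
  mid=-2.09206 |R|=1.09630 →lo
  mid=-1.79195 |R|=0.81360 →hi
  mid=-1.94201 |R|=0.94369 →hi
  mid=-2.01704 |R|=1.01718 →lo
  mid=-1.97952 |R|=0.97973 →hi
  mid=-1.99828 |R|=0.99828 →hi
  mid=-2.00766 |R|=1.00769 →lo
  mid=-2.00297 |R|=1.00297 →lo
  mid=-2.00062 |R|=1.00062 →lo
  ...
  [-2.00004,-1.99989] ⇒ x*=-2.0000
Stable set (-2.0000, 0).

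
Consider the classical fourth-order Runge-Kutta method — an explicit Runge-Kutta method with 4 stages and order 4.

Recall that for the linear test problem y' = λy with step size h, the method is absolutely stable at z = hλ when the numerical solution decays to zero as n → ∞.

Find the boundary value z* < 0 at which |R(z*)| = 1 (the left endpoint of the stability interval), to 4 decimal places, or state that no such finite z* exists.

With y'=λy (z=hλ):
  order 4, 4-stage ⇒ R(z)=1+z+z^2/2+z^3/6+z^4/24
  (e.g. R(-1.01)=0.37169, |R|=0.37169)

Solve |R(x)|<1 on ℝ⁻.
x=-1.01: |R|=0.3717
|R(-2.57)|=0.7210 |R(-2.52)|=0.6683 |R(-1.18)|=0.3231
Bisect:
  x_lo=-3.4861 |R|=2.6831  x_hi=-0.3837 |R|=0.6814
  mid=-1.93489 |R|=0.31370 →hi
  mid=-2.71048 |R|=0.89295 →hi
  mid=-3.09828 |R|=1.58396 →lo
  mid=-2.90438 |R|=1.19491 →lo
  mid=-2.80743 |R|=1.03390 →lo
  mid=-2.75896 |R|=0.96102 →hi
  mid=-2.78320 |R|=0.99684 →hi
  mid=-2.79532 |R|=1.01522 →lo
  ...
  [-2.78547,-2.78528] ⇒ x*=-2.7853
Stable set (-2.7853, 0).

left endpoint -2.7853.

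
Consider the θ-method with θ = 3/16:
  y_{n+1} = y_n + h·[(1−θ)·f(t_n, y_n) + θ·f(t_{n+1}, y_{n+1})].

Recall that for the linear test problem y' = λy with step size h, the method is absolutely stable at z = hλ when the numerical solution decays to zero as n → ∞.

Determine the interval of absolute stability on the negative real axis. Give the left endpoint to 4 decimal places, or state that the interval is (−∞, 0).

z∈(-3.2000,0).

On y'=λy, z=hλ:
  y_{n+1} = y_n + z·[13/16·y_n + 3/16·y_{n+1}] ⇒ (1 − 3/16z)y_{n+1} = (1 + 13/16z)y_n
  so R(z) = (1 + 13/16z)/(1 − 3/16z).

Solve |R(x)|<1 on ℝ⁻.
x=-0.75: |R|=0.3425
R=−1: 1+13/16x = −1+3/16x ⇒ -5/8x=2 ⇒ x=2/(-5/8)=-3.2000
Confirm numerically:
  x=-3.063: |R|=0.94561 <1
  x=-2.542: |R|=0.72149 <1
  x=-2.149: |R|=0.53179 <1
  x=-1.428: |R|=0.12641 <1
  x=-3.744: |R|=1.19976 >1
  x=-3.430: |R|=1.08749 >1
  x=-3.329: |R|=1.04964 >1
Stable set (-3.2000, 0).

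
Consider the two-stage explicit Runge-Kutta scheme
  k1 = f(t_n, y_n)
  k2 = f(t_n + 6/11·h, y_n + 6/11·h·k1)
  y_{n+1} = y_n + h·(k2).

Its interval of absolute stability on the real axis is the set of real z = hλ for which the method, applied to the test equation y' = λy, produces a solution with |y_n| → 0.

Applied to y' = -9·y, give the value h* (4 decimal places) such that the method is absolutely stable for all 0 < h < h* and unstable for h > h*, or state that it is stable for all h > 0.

Test eqn y'=λy, z=hλ:
  k1=λy_n ⇒ h·k1=z·y_n;  k2=λ(1+6/11z)y_n ⇒ h·k2=z(1+6/11z)y_n
  y_{n+1}/y_n = 1 + z(1+6/11z) = 1 + z + 6/11z²
  so R(z) = 1 + z + 6/11z².

Solve |R(x)|<1 on ℝ⁻.
x=-0.68: |R|=0.5722
R=1: x+6/11x²=0 ⇒ x=−11/6=-1.8333; min R=1−1/(4·6/11)=0.5417>−1
Confirm numerically:
  x=-1.521: |R|=0.74088 <1
  x=-1.108: |R|=0.56163 <1
  x=-1.089: |R|=0.55787 <1
  x=-2.106: |R|=1.31322 >1
  x=-1.997: |R|=1.17828 >1
Stable set (-1.8333, 0).

(-1.8333,0); λ=-9 ⇒ h* = (11/6)/9 = 0.2037.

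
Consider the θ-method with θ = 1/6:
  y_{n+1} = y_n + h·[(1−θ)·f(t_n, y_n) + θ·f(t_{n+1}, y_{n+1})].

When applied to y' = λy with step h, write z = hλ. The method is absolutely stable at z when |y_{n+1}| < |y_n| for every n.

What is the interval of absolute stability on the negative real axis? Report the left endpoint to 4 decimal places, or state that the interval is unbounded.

Test eqn y'=λy, z=hλ:
  y_{n+1} = y_n + z·[5/6·y_n + 1/6·y_{n+1}] ⇒ (1 − 1/6z)y_{n+1} = (1 + 5/6z)y_n
  so R(z) = (1 + 5/6z)/(1 − 1/6z).

Solve |R(x)|<1 on ℝ⁻.
x=-1.79: |R|=0.3787
R=−1: 1+5/6x = −1+1/6x ⇒ -2/3x=2 ⇒ x=2/(-2/3)=-3.0000
Confirm numerically:
  x=-2.244: |R|=0.63319 <1
  x=-1.681: |R|=0.31311 <1
  x=-1.563: |R|=0.23998 <1
  x=-3.288: |R|=1.12403 >1
  x=-3.277: |R|=1.11944 >1
Stable set (-3.0000, 0).

z∈(-3.0000,0).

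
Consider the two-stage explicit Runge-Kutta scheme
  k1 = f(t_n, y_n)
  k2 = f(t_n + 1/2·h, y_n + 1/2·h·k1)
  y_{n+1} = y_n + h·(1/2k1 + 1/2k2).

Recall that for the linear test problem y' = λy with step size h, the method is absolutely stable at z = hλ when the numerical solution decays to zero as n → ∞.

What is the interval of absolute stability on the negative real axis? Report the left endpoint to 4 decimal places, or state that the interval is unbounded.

Test eqn y'=λy, z=hλ:
  k1=λy_n ⇒ h·k1=z·y_n;  k2=λ(1+1/2z)y_n ⇒ h·k2=z(1+1/2z)y_n
  y_{n+1}/y_n = 1 + 1/2z + 1/2z(1+1/2z) = 1 + z + 1/4z²
  R(z) = 1 + z + 1/4z².

Solve |R(x)|<1 on ℝ⁻.
x=-0.46: |R|=0.5929
R=1: x+1/4x²=0 ⇒ x=−4=-4.0000; min R=1−1/(4·1/4)=0.0000>−1
Confirm numerically:
  x=-3.512: |R|=0.57154 <1
  x=-2.811: |R|=0.16443 <1
  x=-2.197: |R|=0.00970 <1
  x=-1.916: |R|=0.00176 <1
  x=-4.597: |R|=1.68610 >1
  x=-4.158: |R|=1.16424 >1
So |R|<1 on (-4.0000, 0).

z∈(-4.0000,0).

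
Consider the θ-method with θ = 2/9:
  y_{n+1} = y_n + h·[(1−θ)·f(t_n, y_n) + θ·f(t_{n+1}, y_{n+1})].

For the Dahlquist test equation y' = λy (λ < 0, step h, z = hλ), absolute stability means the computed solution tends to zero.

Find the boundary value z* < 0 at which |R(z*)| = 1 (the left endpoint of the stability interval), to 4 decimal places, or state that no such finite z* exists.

Test eqn y'=λy, z=hλ:
  y_{n+1} = y_n + z·[7/9·y_n + 2/9·y_{n+1}] ⇒ (1 − 2/9z)y_{n+1} = (1 + 7/9z)y_n
  ⇒ R(z) = (1 + 7/9z)/(1 − 2/9z).

Need |R(x)|<1, x<0.
x=-0.81: |R|=0.3136
R=−1: 1+7/9x = −1+2/9x ⇒ -5/9x=2 ⇒ x=2/(-5/9)=-3.6000
Confirm numerically:
  x=-2.314: |R|=0.52818 <1
  x=-1.889: |R|=0.33049 <1
  x=-1.529: |R|=0.14123 <1
  x=-4.199: |R|=1.17215 >1
  x=-3.655: |R|=1.01686 >1
Interval (-3.6000, 0).

z* = -3.6000.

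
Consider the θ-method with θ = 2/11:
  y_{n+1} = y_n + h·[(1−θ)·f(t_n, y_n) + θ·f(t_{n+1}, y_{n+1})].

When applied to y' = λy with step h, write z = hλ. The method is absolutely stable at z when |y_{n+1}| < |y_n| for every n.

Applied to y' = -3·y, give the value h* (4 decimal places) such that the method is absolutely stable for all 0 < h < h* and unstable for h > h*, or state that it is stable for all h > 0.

(-3.1429,0); λ=-3 ⇒ h* = (22/7)/3 = 1.0476.

Test eqn y'=λy, z=hλ:
  y_{n+1} = y_n + z·[9/11·y_n + 2/11·y_{n+1}] ⇒ (1 − 2/11z)y_{n+1} = (1 + 9/11z)y_n
  R(z) = (1 + 9/11z)/(1 − 2/11z).

Find x<0 with |R(x)|<1.
x=-1.11: |R|=0.0764
R=−1: 1+9/11x = −1+2/11x ⇒ -7/11x=2 ⇒ x=2/(-7/11)=-3.1429
Confirm numerically:
  x=-2.685: |R|=0.80422 <1
  x=-1.989: |R|=0.46074 <1
  x=-1.965: |R|=0.44776 <1
  x=-1.772: |R|=0.34021 <1
  x=-3.245: |R|=1.04088 >1
  x=-3.239: |R|=1.03851 >1
So |R|<1 on (-3.1429, 0).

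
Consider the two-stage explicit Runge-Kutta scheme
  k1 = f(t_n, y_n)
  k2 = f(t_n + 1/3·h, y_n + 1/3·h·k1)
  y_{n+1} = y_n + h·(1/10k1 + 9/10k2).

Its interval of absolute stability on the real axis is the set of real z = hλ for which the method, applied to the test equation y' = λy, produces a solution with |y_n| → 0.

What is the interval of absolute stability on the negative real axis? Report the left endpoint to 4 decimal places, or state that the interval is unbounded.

With y'=λy (z=hλ):
  k1=λy_n ⇒ h·k1=z·y_n;  k2=λ(1+1/3z)y_n ⇒ h·k2=z(1+1/3z)y_n
  y_{n+1}/y_n = 1 + 1/10z + 9/10z(1+1/3z) = 1 + z + 3/10z²
  so R(z) = 1 + z + 3/10z².

Need |R(x)|<1, x<0.
x=-0.73: |R|=0.4299
R=1: x+3/10x²=0 ⇒ x=−10/3=-3.3333; min R=1−1/(4·3/10)=0.1667>−1
Confirm numerically:
  x=-2.693: |R|=0.48267 <1
  x=-2.604: |R|=0.43024 <1
  x=-1.574: |R|=0.16924 <1
  x=-1.419: |R|=0.18507 <1
  x=-3.762: |R|=1.48379 >1
  x=-3.621: |R|=1.31249 >1
Interval (-3.3333, 0).

z∈(-3.3333,0).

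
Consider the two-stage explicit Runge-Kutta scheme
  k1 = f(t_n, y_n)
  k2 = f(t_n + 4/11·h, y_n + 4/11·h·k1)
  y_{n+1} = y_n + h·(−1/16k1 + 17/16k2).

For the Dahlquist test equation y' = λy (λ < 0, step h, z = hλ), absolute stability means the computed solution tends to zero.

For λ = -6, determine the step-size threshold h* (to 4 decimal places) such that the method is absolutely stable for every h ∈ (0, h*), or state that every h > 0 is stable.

(-2.5882,0); λ=-6 ⇒ h* = (44/17)/6 = 0.4314.

Set f=λy, z=hλ:
  k1=λy_n ⇒ h·k1=z·y_n;  k2=λ(1+4/11z)y_n ⇒ h·k2=z(1+4/11z)y_n
  y_{n+1}/y_n = 1 − 1/16z + 17/16z(1+4/11z) = 1 + z + 17/44z²
  Hence R(z) = 1 + z + 17/44z².

Solve |R(x)|<1 on ℝ⁻.
x=-1.72: |R|=0.4230
R=1: x+17/44x²=0 ⇒ x=−44/17=-2.5882; min R=1−1/(4·17/44)=0.3529>−1
Confirm numerically:
  x=-2.460: |R|=0.87812 <1
  x=-1.361: |R|=0.35467 <1
  x=-1.089: |R|=0.36920 <1
  x=-3.163: |R|=1.70240 >1
  x=-2.859: |R|=1.29909 >1
  x=-2.798: |R|=1.22677 >1
So |R|<1 on (-2.5882, 0).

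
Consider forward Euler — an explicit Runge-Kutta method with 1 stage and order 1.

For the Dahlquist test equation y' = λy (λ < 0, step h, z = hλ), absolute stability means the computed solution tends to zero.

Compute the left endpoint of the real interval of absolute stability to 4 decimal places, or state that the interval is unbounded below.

left endpoint -2.0000.

With y'=λy (z=hλ):
  order 1, 1-stage ⇒ R(z)=1+z
  (e.g. R(-1.31)=-0.31000, |R|=0.31000)

Boundary: |R(x)|=1, x<0.
x=-1.31: |R|=0.3100
|R(-1.38)|=0.3800 |R(-1.21)|=0.2100 |R(-0.75)|=0.2500
Bisect:
  x_lo=-2.7867 |R|=1.7867  x_hi=-0.1318 |R|=0.8682
  mid=-1.45926 |R|=0.45926 →hi
  mid=-2.12299 |R|=1.12299 →lo
  mid=-1.79113 |R|=0.79113 →hi
  mid=-1.95706 |R|=0.95706 →hi
  mid=-2.04003 |R|=1.04003 →lo
  mid=-1.99854 |R|=0.99854 →hi
  mid=-2.01929 |R|=1.01929 →lo
  mid=-2.00892 |R|=1.00892 →lo
  mid=-2.00373 |R|=1.00373 →lo
  ...
  [-2.00000,-1.99984] ⇒ x*=-2.0000
So |R|<1 on (-2.0000, 0).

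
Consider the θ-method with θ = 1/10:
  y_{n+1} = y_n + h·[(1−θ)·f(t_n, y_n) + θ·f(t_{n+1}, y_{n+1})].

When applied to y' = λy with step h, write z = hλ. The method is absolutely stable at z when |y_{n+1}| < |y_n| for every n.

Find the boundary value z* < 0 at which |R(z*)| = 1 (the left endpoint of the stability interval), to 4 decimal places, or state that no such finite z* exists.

With y'=λy (z=hλ):
  y_{n+1} = y_n + z·[9/10·y_n + 1/10·y_{n+1}] ⇒ (1 − 1/10z)y_{n+1} = (1 + 9/10z)y_n
  ⇒ R(z) = (1 + 9/10z)/(1 − 1/10z).

Need |R(x)|<1, x<0.
x=-0.41: |R|=0.6061
R=−1: 1+9/10x = −1+1/10x ⇒ -4/5x=2 ⇒ x=2/(-4/5)=-2.5000
Confirm numerically:
  x=-2.309: |R|=0.87586 <1
  x=-1.340: |R|=0.18166 <1
  x=-1.146: |R|=0.02817 <1
  x=-2.944: |R|=1.27441 >1
  x=-2.741: |R|=1.15132 >1
  x=-2.736: |R|=1.14824 >1
So |R|<1 on (-2.5000, 0).

z* = -2.5000.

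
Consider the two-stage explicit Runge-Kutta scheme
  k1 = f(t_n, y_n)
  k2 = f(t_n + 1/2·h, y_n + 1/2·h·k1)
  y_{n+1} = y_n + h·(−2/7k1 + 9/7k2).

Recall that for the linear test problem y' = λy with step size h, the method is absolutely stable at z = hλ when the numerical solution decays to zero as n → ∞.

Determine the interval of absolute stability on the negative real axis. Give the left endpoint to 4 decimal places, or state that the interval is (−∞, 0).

Set f=λy, z=hλ:
  k1=λy_n ⇒ h·k1=z·y_n;  k2=λ(1+1/2z)y_n ⇒ h·k2=z(1+1/2z)y_n
  y_{n+1}/y_n = 1 − 2/7z + 9/7z(1+1/2z) = 1 + z + 9/14z²
  so R(z) = 1 + z + 9/14z².

Find x<0 with |R(x)|<1.
x=-1.4: |R|=0.8600
R=1: x+9/14x²=0 ⇒ x=−14/9=-1.5556; min R=1−1/(4·9/14)=0.6111>−1
Confirm numerically:
  x=-1.531: |R|=0.97583 <1
  x=-1.000: |R|=0.64286 <1
  x=-0.729: |R|=0.61264 <1
  x=-0.650: |R|=0.62161 <1
  x=-2.053: |R|=1.65652 >1
  x=-2.032: |R|=1.62237 >1
  x=-1.960: |R|=1.50960 >1
So |R|<1 on (-1.5556, 0).

z∈(-1.5556,0).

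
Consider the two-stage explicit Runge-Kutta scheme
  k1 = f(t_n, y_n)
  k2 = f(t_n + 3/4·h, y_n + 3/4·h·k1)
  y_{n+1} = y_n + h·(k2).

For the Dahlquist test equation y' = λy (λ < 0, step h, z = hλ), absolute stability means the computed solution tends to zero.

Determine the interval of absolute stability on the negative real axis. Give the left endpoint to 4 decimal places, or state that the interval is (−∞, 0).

(-1.3333, 0).

On y'=λy, z=hλ:
  k1=λy_n ⇒ h·k1=z·y_n;  k2=λ(1+3/4z)y_n ⇒ h·k2=z(1+3/4z)y_n
  y_{n+1}/y_n = 1 + z(1+3/4z) = 1 + z + 3/4z²
  Hence R(z) = 1 + z + 3/4z².

Boundary: |R(x)|=1, x<0.
x=-0.81: |R|=0.6821
R=1: x+3/4x²=0 ⇒ x=−4/3=-1.3333; min R=1−1/(4·3/4)=0.6667>−1
Confirm numerically:
  x=-1.246: |R|=0.91839 <1
  x=-0.960: |R|=0.73120 <1
  x=-0.645: |R|=0.66702 <1
  x=-1.821: |R|=1.66603 >1
  x=-1.807: |R|=1.64194 >1
  x=-1.437: |R|=1.11173 >1
So |R|<1 on (-1.3333, 0).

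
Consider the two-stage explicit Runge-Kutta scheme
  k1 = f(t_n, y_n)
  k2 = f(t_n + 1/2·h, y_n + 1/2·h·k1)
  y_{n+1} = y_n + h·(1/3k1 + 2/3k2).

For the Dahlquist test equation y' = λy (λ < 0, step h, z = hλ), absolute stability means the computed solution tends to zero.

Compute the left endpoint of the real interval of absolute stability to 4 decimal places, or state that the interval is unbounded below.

left endpoint -3.0000.

On y'=λy, z=hλ:
  k1=λy_n ⇒ h·k1=z·y_n;  k2=λ(1+1/2z)y_n ⇒ h·k2=z(1+1/2z)y_n
  y_{n+1}/y_n = 1 + 1/3z + 2/3z(1+1/2z) = 1 + z + 1/3z²
  R(z) = 1 + z + 1/3z².

Boundary: |R(x)|=1, x<0.
x=-0.69: |R|=0.4687
R=1: x+1/3x²=0 ⇒ x=−3=-3.0000; min R=1−1/(4·1/3)=0.2500>−1
Confirm numerically:
  x=-2.769: |R|=0.78679 <1
  x=-2.692: |R|=0.72362 <1
  x=-2.432: |R|=0.53954 <1
  x=-2.385: |R|=0.51107 <1
  x=-3.474: |R|=1.54889 >1
  x=-3.329: |R|=1.36508 >1
  x=-3.055: |R|=1.05601 >1
So |R|<1 on (-3.0000, 0).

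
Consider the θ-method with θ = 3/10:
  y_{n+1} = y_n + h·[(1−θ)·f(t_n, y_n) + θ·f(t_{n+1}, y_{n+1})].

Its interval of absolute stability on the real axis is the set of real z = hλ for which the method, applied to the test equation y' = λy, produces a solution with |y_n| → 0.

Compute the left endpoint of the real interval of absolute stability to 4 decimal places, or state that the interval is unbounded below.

Set f=λy, z=hλ:
  y_{n+1} = y_n + z·[7/10·y_n + 3/10·y_{n+1}] ⇒ (1 − 3/10z)y_{n+1} = (1 + 7/10z)y_n
  ⇒ R(z) = (1 + 7/10z)/(1 − 3/10z).

Need |R(x)|<1, x<0.
x=-0.55: |R|=0.5279
R=−1: 1+7/10x = −1+3/10x ⇒ -2/5x=2 ⇒ x=2/(-2/5)=-5.0000
Confirm numerically:
  x=-3.187: |R|=0.62926 <1
  x=-2.824: |R|=0.52880 <1
  x=-2.302: |R|=0.36165 <1
  x=-2.151: |R|=0.30736 <1
  x=-5.578: |R|=1.08648 >1
  x=-5.453: |R|=1.06874 >1
  x=-5.095: |R|=1.01503 >1
So |R|<1 on (-5.0000, 0).

z* = -5.0000.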